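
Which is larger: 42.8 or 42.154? 42.8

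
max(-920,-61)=-61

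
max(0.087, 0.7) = 0.7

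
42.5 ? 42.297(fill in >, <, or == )>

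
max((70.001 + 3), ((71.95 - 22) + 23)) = 73.001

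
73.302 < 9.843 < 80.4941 False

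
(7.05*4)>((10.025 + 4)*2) True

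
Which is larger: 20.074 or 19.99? 20.074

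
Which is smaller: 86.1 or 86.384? 86.1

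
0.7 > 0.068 True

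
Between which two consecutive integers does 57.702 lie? 57 and 58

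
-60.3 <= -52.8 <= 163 True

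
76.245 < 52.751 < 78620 False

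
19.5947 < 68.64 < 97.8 True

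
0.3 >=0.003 True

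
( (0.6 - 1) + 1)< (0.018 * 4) False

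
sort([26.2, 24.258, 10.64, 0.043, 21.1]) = [0.043, 10.64, 21.1, 24.258, 26.2]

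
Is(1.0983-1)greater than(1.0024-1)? Yes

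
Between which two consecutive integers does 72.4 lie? 72 and 73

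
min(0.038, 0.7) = 0.038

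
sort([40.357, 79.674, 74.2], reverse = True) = [79.674, 74.2, 40.357]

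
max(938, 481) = 938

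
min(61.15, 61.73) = 61.15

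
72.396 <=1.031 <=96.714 False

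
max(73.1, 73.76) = 73.76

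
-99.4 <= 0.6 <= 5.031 True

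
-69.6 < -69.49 True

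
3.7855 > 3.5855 True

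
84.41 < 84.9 True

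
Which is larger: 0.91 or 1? 1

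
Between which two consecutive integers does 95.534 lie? 95 and 96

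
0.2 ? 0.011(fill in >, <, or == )>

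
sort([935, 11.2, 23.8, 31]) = [11.2, 23.8, 31, 935]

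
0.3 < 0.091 False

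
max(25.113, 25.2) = 25.2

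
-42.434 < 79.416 True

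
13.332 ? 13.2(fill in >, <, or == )>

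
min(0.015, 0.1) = 0.015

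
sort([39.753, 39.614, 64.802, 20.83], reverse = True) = [64.802, 39.753, 39.614, 20.83]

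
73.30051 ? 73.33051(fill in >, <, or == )<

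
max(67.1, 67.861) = 67.861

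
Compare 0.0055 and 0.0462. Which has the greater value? 0.0462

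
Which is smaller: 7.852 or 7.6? 7.6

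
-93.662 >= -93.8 True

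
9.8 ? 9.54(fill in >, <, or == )>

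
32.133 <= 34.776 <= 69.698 True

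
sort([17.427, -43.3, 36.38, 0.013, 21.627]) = [-43.3, 0.013, 17.427, 21.627, 36.38]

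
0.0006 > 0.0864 False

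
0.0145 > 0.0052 True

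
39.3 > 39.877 False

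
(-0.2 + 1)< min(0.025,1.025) False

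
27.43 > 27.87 False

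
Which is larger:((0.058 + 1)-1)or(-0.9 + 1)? (-0.9 + 1)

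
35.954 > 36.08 False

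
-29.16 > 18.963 False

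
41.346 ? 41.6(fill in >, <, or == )<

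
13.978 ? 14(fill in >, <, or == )<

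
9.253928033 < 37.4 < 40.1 True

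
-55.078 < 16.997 True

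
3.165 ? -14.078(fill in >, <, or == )>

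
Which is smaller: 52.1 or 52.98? 52.1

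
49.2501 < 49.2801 True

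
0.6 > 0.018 True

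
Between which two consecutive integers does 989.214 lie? 989 and 990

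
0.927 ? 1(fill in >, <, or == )<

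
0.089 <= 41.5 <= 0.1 False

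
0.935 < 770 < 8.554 False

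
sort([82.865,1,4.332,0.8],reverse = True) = [82.865,4.332,1,0.8]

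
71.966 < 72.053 True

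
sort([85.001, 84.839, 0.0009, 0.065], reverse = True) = [85.001, 84.839, 0.065, 0.0009]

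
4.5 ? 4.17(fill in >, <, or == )>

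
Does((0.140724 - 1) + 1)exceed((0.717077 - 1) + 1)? No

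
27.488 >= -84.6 True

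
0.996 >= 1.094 False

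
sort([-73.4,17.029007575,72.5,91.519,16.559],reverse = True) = [91.519,72.5,17.029007575,16.559,-73.4]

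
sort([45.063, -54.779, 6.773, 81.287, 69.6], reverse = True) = [81.287, 69.6, 45.063, 6.773, -54.779]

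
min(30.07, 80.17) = 30.07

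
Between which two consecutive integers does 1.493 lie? 1 and 2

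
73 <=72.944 False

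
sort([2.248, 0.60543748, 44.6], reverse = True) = [44.6, 2.248, 0.60543748]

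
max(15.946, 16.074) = 16.074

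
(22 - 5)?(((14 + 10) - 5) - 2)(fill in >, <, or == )==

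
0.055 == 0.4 False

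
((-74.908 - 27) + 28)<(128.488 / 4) True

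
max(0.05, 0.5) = 0.5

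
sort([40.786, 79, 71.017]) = [40.786, 71.017, 79]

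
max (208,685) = 685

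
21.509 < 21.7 True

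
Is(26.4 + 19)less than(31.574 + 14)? Yes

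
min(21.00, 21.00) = 21.00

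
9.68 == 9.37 False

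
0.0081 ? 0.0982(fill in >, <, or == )<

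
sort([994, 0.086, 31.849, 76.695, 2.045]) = [0.086, 2.045, 31.849, 76.695, 994]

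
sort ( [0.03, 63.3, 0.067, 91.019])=[0.03, 0.067, 63.3, 91.019]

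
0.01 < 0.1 True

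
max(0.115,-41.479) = 0.115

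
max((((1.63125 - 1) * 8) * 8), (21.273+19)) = 40.4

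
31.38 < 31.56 True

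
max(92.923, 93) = 93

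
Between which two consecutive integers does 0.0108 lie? 0 and 1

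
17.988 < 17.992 True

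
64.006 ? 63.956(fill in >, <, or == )>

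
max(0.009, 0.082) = 0.082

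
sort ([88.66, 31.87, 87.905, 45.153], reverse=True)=[88.66, 87.905, 45.153, 31.87]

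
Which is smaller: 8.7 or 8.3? 8.3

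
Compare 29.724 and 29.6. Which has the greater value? 29.724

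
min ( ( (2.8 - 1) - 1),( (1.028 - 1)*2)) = 0.056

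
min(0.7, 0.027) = 0.027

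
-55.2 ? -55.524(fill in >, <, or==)>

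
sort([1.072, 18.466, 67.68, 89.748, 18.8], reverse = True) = [89.748, 67.68, 18.8, 18.466, 1.072]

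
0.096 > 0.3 False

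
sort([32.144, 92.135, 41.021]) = [32.144, 41.021, 92.135]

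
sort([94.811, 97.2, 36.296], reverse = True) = [97.2, 94.811, 36.296]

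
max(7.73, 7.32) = 7.73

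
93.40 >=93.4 True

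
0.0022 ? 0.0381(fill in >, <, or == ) <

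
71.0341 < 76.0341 True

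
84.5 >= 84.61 False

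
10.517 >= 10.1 True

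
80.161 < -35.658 False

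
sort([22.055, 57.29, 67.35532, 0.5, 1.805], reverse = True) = [67.35532, 57.29, 22.055, 1.805, 0.5]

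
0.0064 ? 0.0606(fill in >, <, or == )<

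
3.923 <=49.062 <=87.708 True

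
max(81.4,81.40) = 81.40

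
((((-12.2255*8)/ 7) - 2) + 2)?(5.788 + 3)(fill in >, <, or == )<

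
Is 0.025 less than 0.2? Yes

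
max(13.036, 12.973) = 13.036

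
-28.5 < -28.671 False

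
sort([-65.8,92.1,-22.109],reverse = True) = [92.1,-22.109,-65.8]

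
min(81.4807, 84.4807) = 81.4807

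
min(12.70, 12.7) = 12.70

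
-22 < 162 True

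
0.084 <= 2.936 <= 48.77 True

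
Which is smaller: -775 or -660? -775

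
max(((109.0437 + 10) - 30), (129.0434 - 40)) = 89.0437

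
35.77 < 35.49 False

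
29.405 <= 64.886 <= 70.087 True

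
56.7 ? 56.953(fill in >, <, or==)<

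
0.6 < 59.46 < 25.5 False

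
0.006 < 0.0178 True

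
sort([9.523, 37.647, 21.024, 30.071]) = [9.523, 21.024, 30.071, 37.647]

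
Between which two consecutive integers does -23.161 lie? -24 and -23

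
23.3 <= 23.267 False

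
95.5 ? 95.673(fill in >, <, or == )<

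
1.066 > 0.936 True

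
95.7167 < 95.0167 False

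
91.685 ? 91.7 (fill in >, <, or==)<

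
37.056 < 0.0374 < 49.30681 False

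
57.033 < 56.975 False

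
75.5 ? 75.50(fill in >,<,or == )==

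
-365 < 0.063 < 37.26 True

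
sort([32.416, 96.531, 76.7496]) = [32.416, 76.7496, 96.531]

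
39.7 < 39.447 False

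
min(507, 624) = 507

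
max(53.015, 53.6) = 53.6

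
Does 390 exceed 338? Yes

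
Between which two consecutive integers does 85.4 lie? 85 and 86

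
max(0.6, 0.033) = 0.6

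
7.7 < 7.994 True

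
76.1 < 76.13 True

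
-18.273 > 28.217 False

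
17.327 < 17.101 False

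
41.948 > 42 False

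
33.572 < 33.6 True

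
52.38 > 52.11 True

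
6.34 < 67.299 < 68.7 True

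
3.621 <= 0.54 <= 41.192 False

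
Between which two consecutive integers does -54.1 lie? -55 and -54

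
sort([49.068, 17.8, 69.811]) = [17.8, 49.068, 69.811]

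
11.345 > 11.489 False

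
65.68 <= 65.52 False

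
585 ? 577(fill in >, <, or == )>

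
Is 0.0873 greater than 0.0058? Yes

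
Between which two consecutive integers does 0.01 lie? 0 and 1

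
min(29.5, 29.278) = 29.278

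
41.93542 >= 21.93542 True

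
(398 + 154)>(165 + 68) True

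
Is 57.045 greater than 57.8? No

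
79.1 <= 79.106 True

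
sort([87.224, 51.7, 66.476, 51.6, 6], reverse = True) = [87.224, 66.476, 51.7, 51.6, 6]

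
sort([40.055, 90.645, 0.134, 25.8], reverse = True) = [90.645, 40.055, 25.8, 0.134]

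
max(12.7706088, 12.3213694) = 12.7706088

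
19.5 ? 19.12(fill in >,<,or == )>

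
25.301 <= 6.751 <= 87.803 False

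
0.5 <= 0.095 False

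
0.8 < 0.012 False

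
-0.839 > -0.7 False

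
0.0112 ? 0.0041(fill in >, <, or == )>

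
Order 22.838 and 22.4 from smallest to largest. 22.4, 22.838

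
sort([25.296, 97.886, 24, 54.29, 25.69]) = [24, 25.296, 25.69, 54.29, 97.886]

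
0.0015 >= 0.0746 False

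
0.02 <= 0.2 True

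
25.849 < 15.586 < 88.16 False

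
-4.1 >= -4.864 True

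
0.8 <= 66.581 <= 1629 True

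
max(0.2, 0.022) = 0.2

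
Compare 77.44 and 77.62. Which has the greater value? 77.62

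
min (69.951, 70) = 69.951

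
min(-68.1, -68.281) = -68.281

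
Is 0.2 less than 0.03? No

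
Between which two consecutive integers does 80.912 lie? 80 and 81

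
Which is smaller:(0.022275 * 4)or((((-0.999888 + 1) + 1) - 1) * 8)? ((((-0.999888 + 1) + 1) - 1) * 8)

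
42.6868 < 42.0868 False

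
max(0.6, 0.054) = 0.6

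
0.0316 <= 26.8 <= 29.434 True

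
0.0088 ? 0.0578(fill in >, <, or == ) <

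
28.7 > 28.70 False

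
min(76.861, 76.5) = 76.5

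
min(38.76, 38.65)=38.65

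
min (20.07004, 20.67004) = 20.07004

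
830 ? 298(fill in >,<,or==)>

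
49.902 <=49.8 False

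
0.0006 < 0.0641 True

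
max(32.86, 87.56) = 87.56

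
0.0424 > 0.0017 True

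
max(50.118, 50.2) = 50.2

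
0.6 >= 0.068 True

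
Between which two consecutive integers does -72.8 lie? -73 and -72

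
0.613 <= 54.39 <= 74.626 True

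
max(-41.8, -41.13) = -41.13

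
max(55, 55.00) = 55.00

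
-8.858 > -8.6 False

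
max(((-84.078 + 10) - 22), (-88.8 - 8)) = -96.078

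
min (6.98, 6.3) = 6.3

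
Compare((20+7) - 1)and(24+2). They are equal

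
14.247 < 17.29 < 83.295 True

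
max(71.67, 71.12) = 71.67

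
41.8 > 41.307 True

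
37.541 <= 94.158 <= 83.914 False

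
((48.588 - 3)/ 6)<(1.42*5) False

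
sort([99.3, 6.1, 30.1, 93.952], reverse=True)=[99.3, 93.952, 30.1, 6.1]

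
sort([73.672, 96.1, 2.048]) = [2.048, 73.672, 96.1]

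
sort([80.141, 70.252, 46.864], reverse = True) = [80.141, 70.252, 46.864]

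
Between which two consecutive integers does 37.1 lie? 37 and 38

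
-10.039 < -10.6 False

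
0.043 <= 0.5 True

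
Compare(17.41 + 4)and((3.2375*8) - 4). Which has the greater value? ((3.2375*8) - 4)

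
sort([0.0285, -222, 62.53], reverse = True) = [62.53, 0.0285, -222]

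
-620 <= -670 False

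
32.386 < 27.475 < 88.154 False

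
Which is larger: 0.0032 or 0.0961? 0.0961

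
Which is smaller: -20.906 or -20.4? -20.906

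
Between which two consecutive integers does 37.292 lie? 37 and 38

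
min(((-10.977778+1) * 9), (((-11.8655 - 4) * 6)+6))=-89.800002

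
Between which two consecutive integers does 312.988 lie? 312 and 313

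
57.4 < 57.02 False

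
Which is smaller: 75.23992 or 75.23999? 75.23992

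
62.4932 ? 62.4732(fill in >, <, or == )>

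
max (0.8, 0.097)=0.8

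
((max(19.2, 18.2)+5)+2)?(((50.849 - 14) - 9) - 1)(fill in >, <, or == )<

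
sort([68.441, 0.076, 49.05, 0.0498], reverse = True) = [68.441, 49.05, 0.076, 0.0498]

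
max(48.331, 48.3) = 48.331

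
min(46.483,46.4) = 46.4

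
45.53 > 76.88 False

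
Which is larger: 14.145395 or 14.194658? 14.194658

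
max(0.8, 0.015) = 0.8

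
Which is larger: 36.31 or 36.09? 36.31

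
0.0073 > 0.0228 False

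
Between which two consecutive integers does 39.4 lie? 39 and 40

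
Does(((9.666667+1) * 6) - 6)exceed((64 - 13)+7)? Yes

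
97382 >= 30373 True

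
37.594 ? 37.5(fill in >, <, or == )>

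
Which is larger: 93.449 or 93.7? 93.7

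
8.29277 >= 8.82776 False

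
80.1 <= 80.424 True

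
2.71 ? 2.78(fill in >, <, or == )<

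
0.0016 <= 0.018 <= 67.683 True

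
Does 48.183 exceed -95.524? Yes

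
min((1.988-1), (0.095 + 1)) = 0.988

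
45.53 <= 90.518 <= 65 False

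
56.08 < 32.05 False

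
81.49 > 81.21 True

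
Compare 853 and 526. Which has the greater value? 853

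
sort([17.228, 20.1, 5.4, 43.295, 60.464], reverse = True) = [60.464, 43.295, 20.1, 17.228, 5.4]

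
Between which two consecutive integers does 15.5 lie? 15 and 16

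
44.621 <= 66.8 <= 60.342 False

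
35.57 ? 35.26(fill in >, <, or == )>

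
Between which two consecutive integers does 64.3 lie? 64 and 65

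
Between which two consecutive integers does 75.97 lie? 75 and 76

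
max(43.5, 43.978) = 43.978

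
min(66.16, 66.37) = 66.16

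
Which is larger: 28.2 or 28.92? 28.92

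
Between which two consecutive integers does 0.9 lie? 0 and 1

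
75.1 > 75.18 False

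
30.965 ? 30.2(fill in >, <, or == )>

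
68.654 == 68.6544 False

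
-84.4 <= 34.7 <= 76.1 True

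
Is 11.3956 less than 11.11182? No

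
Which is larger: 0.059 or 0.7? 0.7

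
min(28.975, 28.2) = 28.2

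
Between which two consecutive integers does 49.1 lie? 49 and 50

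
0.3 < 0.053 False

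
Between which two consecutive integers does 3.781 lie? 3 and 4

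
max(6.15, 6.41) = 6.41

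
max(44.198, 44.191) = 44.198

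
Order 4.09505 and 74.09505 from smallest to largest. 4.09505, 74.09505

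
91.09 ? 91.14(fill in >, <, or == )<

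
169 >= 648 False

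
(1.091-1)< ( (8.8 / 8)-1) True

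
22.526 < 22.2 False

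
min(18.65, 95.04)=18.65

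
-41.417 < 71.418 True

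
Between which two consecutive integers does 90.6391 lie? 90 and 91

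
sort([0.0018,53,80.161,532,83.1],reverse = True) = [532,83.1,80.161,53,0.0018]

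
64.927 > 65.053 False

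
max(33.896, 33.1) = 33.896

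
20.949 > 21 False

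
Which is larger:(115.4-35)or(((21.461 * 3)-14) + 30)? (115.4-35)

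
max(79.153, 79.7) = 79.7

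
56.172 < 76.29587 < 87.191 True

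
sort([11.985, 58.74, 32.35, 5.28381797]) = [5.28381797, 11.985, 32.35, 58.74]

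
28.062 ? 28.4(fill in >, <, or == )<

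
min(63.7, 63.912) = 63.7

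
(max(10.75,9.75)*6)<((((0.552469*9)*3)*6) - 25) False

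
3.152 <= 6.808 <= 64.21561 True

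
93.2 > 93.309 False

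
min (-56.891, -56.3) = -56.891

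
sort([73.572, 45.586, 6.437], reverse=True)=[73.572, 45.586, 6.437]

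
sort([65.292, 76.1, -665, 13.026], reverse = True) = [76.1, 65.292, 13.026, -665]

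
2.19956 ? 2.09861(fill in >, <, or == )>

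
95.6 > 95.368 True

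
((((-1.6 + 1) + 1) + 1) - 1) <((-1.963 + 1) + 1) False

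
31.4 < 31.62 True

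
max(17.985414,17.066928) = 17.985414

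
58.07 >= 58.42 False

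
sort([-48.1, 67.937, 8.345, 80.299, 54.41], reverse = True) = [80.299, 67.937, 54.41, 8.345, -48.1]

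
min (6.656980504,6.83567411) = 6.656980504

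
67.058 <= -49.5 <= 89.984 False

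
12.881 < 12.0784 False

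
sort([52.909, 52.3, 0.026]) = [0.026, 52.3, 52.909]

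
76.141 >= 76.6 False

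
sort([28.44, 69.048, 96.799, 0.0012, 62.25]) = [0.0012, 28.44, 62.25, 69.048, 96.799]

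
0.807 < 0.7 False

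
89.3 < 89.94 True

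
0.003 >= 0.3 False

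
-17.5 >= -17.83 True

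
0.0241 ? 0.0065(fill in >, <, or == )>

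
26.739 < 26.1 False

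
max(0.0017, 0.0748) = 0.0748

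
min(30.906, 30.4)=30.4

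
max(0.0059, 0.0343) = 0.0343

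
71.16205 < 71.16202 False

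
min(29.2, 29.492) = 29.2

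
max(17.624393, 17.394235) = 17.624393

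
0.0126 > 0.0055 True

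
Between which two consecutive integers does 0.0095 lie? 0 and 1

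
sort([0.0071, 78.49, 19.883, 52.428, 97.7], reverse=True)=[97.7, 78.49, 52.428, 19.883, 0.0071]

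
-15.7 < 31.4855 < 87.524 True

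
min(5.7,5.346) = 5.346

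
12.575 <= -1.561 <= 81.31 False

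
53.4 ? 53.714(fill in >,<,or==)<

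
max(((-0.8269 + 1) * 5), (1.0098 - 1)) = 0.8655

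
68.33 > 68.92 False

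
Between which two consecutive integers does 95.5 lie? 95 and 96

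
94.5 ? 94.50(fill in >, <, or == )==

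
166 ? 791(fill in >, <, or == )<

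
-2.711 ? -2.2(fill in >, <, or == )<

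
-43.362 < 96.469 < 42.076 False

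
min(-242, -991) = -991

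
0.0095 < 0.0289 True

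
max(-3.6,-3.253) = -3.253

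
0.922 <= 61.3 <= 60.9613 False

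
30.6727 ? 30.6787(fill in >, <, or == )<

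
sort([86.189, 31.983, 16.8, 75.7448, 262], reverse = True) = [262, 86.189, 75.7448, 31.983, 16.8]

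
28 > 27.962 True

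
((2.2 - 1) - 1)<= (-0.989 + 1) False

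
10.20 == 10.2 True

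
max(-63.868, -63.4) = -63.4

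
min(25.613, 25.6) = 25.6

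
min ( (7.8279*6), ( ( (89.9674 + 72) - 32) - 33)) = 46.9674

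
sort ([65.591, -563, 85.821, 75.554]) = [-563, 65.591, 75.554, 85.821]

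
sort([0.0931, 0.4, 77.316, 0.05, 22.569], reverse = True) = [77.316, 22.569, 0.4, 0.0931, 0.05]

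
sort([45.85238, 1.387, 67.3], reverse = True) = [67.3, 45.85238, 1.387]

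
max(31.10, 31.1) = 31.1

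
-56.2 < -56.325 False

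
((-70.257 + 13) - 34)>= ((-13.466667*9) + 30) False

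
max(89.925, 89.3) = 89.925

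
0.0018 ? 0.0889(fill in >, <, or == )<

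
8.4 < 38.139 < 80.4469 True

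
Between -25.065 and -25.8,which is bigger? -25.065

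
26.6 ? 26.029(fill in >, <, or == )>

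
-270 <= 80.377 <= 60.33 False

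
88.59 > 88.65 False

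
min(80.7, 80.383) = 80.383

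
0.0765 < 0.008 False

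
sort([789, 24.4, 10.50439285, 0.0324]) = [0.0324, 10.50439285, 24.4, 789]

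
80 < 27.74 False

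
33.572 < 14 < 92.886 False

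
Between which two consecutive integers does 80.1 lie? 80 and 81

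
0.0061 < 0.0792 True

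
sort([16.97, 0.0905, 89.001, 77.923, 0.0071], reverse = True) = [89.001, 77.923, 16.97, 0.0905, 0.0071]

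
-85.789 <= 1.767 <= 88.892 True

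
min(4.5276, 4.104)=4.104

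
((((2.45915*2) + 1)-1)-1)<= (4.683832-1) False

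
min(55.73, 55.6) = 55.6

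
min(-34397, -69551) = -69551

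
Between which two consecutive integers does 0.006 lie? 0 and 1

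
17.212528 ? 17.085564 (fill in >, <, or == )>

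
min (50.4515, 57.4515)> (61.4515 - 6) False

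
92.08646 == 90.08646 False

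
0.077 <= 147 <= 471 True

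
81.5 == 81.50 True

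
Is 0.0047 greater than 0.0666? No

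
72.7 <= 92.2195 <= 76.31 False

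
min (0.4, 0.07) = 0.07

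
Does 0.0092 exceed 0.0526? No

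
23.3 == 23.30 True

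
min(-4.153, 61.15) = -4.153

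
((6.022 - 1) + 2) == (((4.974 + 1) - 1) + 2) False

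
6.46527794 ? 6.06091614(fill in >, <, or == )>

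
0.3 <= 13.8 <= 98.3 True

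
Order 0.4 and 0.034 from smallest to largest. 0.034, 0.4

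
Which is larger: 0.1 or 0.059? 0.1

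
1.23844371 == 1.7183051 False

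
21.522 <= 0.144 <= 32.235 False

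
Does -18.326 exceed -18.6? Yes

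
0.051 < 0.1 True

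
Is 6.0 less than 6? No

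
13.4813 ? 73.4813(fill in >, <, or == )<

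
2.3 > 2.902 False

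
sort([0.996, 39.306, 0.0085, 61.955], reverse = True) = [61.955, 39.306, 0.996, 0.0085]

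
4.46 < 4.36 False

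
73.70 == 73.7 True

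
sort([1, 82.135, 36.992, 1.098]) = [1, 1.098, 36.992, 82.135]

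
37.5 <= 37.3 False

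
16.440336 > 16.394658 True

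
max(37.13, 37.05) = 37.13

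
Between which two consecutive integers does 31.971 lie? 31 and 32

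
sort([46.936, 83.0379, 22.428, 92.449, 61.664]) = [22.428, 46.936, 61.664, 83.0379, 92.449]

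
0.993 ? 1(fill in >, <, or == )<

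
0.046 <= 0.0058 False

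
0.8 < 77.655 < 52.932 False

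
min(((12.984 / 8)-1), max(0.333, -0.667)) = 0.333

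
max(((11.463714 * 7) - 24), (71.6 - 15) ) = 56.6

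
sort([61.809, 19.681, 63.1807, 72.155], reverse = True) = [72.155, 63.1807, 61.809, 19.681]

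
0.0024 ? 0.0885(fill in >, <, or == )<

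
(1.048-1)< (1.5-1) True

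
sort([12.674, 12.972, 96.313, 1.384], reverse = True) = [96.313, 12.972, 12.674, 1.384]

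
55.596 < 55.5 False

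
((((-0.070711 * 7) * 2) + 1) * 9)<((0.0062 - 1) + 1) False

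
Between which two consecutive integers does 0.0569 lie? 0 and 1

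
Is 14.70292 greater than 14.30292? Yes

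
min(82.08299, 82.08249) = 82.08249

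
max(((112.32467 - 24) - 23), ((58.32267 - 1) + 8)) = 65.32467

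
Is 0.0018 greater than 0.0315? No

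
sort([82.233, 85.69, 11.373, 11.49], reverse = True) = [85.69, 82.233, 11.49, 11.373]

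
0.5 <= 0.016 False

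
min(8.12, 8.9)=8.12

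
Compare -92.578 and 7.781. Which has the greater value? 7.781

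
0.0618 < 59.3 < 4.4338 False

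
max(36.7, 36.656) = 36.7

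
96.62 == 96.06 False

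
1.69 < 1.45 False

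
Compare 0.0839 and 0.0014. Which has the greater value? 0.0839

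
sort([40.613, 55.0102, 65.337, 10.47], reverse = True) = [65.337, 55.0102, 40.613, 10.47]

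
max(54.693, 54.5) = 54.693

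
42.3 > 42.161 True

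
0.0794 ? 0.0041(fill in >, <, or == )>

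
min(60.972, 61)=60.972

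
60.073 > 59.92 True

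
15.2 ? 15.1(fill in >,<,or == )>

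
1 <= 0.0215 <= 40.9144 False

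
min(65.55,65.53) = 65.53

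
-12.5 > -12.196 False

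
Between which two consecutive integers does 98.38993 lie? 98 and 99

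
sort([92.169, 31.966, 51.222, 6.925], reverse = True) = [92.169, 51.222, 31.966, 6.925]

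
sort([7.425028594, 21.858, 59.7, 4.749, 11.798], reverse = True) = [59.7, 21.858, 11.798, 7.425028594, 4.749]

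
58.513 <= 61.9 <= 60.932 False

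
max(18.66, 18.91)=18.91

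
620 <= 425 False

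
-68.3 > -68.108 False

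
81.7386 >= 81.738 True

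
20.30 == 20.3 True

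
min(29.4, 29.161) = 29.161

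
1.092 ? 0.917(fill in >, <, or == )>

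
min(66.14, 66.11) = 66.11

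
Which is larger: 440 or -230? 440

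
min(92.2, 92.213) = 92.2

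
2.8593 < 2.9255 True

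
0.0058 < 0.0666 True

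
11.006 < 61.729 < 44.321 False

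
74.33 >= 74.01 True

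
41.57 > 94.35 False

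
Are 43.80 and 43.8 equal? Yes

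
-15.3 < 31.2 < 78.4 True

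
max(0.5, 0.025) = 0.5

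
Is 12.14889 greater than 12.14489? Yes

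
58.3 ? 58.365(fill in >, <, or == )<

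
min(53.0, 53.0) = 53.0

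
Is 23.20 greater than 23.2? No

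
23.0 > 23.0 False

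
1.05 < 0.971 False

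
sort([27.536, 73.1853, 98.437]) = [27.536, 73.1853, 98.437]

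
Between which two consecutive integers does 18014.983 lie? 18014 and 18015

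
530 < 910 True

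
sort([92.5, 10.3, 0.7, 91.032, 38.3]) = [0.7, 10.3, 38.3, 91.032, 92.5]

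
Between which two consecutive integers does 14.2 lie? 14 and 15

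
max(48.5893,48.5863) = 48.5893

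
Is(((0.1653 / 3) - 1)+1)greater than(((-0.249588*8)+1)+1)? Yes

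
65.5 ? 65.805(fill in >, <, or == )<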